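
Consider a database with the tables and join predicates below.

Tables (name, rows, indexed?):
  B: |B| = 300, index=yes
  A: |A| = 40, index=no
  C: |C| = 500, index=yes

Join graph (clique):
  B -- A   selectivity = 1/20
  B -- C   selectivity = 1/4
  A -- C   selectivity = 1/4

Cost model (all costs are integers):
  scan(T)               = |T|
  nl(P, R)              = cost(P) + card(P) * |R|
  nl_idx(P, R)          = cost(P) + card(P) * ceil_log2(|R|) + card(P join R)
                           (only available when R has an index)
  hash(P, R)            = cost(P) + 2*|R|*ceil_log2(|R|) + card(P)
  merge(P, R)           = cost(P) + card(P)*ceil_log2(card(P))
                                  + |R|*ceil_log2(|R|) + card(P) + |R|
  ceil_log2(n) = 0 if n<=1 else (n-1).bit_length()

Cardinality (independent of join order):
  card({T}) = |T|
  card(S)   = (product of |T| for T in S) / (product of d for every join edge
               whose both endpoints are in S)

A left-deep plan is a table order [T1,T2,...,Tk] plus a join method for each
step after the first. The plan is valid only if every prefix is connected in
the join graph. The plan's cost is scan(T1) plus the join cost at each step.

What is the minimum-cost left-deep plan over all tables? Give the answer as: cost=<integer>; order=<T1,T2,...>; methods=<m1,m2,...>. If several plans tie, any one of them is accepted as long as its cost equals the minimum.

cost=10600; order=A,B,C; methods=nl_idx,hash

Selinger DP (subsets sized 1..n):
  {B}: scan cost=300, card=300
  {A}: scan cost=40, card=40
  {C}: scan cost=500, card=500
  {AB}: card=600; try (B,nl_idx)→1000, (A,hash)→1080, (B,merge)→3320, (A,merge)→3580, (B,hash)→5480, (B,nl)→12040 …(+1); best=1000 via (B,nl_idx)
  {BC}: card=37500; try (B,hash)→6400, (C,merge)→8300, (B,merge)→8500, (C,hash)→9600, (C,nl_idx)→40500, (B,nl_idx)→42500 …(+2); best=6400 via (B,hash)
  {AC}: card=5000; try (A,hash)→1480, (C,merge)→5320, (C,nl_idx)→5400, (A,merge)→5780, (C,hash)→9080, (C,nl)→20040 …(+1); best=1480 via (A,hash)
  {ABC}: card=18750; try (C,hash)→10600, (B,hash)→11880, (C,merge)→12600, (C,nl_idx)→25150, (A,hash)→44380, (B,nl_idx)→65230 …(+5); best=10600 via (C,hash)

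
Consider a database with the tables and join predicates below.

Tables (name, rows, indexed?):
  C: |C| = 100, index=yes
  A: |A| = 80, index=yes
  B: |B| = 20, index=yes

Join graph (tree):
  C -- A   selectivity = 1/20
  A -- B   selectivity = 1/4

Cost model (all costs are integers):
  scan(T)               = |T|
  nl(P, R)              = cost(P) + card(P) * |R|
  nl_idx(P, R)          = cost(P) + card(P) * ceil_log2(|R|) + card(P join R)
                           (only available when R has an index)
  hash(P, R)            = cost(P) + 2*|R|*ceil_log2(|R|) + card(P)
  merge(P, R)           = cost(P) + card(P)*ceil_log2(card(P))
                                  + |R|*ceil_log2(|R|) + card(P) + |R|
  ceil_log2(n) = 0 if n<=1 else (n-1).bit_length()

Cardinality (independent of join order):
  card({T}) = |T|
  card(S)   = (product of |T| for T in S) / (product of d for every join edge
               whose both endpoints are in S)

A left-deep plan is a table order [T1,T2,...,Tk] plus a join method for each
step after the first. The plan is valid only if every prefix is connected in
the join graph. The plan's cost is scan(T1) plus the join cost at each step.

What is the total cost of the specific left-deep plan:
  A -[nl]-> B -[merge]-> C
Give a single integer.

step 1: scan A: cost=80, card=80
step 2: join B via nl
    card(P join B) = 80*20/(4) = 400
    cost = 80 + 80*20 = 1680
step 3: join C via merge
    card(P join C) = 400*100/(20) = 2000
    cost = 1680 + 400*9 + 100*7 + 400 + 100 = 6480

6480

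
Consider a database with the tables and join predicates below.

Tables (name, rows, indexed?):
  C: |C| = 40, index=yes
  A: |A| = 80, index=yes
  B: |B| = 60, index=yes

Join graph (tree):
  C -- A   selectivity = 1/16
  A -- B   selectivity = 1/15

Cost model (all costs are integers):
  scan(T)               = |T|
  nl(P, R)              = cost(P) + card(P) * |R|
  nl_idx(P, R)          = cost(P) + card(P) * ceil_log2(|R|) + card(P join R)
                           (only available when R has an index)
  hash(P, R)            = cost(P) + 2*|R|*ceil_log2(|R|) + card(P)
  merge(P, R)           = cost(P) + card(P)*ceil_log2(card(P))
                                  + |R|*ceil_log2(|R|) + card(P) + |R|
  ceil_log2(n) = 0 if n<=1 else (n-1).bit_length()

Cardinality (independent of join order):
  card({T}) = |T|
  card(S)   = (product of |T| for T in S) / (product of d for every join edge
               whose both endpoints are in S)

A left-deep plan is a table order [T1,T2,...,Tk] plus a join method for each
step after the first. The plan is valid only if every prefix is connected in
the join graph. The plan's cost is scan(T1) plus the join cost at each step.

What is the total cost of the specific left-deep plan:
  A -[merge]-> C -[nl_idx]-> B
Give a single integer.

step 1: scan A: cost=80, card=80
step 2: join C via merge
    card(P join C) = 80*40/(16) = 200
    cost = 80 + 80*7 + 40*6 + 80 + 40 = 1000
step 3: join B via nl_idx
    card(P join B) = 200*60/(15) = 800
    cost = 1000 + 200*6 + 800 = 3000

3000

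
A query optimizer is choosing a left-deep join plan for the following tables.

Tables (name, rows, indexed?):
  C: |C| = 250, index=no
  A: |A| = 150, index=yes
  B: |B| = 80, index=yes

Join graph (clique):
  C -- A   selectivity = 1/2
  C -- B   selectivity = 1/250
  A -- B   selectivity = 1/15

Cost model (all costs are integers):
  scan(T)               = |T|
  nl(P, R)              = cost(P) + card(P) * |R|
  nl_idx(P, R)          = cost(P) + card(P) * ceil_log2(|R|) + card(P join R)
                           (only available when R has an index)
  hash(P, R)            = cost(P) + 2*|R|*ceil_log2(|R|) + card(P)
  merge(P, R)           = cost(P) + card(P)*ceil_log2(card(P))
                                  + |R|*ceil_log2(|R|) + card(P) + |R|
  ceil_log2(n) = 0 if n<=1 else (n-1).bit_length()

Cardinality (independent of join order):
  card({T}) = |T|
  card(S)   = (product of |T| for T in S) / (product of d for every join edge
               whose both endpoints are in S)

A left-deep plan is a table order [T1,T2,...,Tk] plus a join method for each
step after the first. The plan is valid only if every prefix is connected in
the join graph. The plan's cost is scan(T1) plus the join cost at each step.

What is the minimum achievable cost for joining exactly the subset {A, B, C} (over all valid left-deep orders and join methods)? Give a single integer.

2660

Selinger DP over subsets of {A,B,C}:
  {C}: scan cost=250, card=250
  {A}: scan cost=150, card=150
  {B}: scan cost=80, card=80
  {AC}: card=18750; try (A,hash)→2900, (C,merge)→3750, (A,merge)→3850, (C,hash)→4300, (A,nl_idx)→21000, (C,nl)→37650 …(+1); best=2900 via (A,hash)
  {BC}: card=80; try (B,hash)→1620, (B,nl_idx)→2080, (C,merge)→2970, (B,merge)→3140, (C,hash)→4160, (C,nl)→20080 …(+1); best=1620 via (B,hash)
  {AB}: card=800; try (B,hash)→1420, (A,nl_idx)→1520, (B,nl_idx)→2000, (A,merge)→2070, (B,merge)→2140, (A,hash)→2560 …(+2); best=1420 via (B,hash)
  {ABC}: card=400; try (A,nl_idx)→2660, (A,merge)→3610, (A,hash)→4100, (C,hash)→6220, (C,merge)→12470, (A,nl)→13620 …(+5); best=2660 via (A,nl_idx)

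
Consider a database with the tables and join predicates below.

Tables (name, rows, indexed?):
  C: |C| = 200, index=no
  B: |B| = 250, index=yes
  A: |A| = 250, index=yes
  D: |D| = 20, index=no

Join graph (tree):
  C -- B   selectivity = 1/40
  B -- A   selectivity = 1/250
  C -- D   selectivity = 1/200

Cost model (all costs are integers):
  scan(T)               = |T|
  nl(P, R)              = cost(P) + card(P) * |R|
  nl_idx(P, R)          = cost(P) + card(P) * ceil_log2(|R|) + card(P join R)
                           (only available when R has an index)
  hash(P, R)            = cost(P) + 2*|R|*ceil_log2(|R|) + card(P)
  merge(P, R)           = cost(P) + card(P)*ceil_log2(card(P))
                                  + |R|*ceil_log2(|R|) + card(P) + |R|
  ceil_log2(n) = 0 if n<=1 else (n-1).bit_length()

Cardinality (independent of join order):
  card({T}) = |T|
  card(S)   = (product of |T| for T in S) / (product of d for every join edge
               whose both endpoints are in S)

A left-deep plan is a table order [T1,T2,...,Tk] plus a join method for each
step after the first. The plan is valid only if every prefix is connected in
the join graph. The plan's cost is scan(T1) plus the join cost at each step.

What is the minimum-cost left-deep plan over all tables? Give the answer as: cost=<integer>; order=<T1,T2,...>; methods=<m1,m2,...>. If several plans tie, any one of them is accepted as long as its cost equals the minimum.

Selinger DP (subsets sized 1..n):
  {C}: scan cost=200, card=200
  {B}: scan cost=250, card=250
  {A}: scan cost=250, card=250
  {D}: scan cost=20, card=20
  {BC}: card=1250; try (B,nl_idx)→3050, (C,hash)→3700, (B,merge)→4250, (C,merge)→4300, (B,hash)→4400, (B,nl)→50200 …(+1); best=3050 via (B,nl_idx)
  {CD}: card=20; try (D,hash)→600, (C,merge)→1940, (D,merge)→2120, (C,hash)→3240, (C,nl)→4020, (D,nl)→4200; best=600 via (D,hash)
  {AB}: card=250; try (B,nl_idx)→2500, (A,nl_idx)→2500, (B,hash)→4500, (A,hash)→4500, (B,merge)→4750, (A,merge)→4750 …(+2); best=2500 via (B,nl_idx)
  {ABC}: card=1250; try (C,hash)→5950, (C,merge)→6550, (A,hash)→8300, (A,nl_idx)→14300, (A,merge)→20300, (C,nl)→52500 …(+1); best=5950 via (C,hash)
  {BCD}: card=125; try (B,nl_idx)→885, (B,merge)→2970, (D,hash)→4500, (B,hash)→4620, (B,nl)→5600, (D,merge)→18170 …(+1); best=885 via (B,nl_idx)
  {ABCD}: card=125; try (A,nl_idx)→2010, (A,merge)→4135, (A,hash)→5010, (D,hash)→7400, (D,merge)→21070, (D,nl)→30950 …(+1); best=2010 via (A,nl_idx)

cost=2010; order=C,D,B,A; methods=hash,nl_idx,nl_idx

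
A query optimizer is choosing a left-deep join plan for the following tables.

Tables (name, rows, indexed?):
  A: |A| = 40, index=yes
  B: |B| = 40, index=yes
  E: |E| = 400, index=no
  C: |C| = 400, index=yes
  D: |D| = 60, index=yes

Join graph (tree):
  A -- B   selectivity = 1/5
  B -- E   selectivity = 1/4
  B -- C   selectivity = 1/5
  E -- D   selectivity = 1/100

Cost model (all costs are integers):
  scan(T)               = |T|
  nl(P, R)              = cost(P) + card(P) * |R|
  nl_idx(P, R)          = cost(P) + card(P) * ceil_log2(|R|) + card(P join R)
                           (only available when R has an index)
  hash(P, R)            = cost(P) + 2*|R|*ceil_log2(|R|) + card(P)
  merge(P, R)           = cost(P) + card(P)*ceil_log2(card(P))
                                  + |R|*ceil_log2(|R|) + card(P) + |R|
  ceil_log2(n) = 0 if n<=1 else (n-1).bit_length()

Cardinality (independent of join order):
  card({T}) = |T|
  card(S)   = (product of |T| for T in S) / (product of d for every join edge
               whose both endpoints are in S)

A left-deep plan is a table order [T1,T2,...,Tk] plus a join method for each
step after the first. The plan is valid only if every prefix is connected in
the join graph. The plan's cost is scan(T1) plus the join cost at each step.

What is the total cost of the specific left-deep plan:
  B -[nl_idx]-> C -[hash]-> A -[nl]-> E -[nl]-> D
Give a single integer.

step 1: scan B: cost=40, card=40
step 2: join C via nl_idx
    card(P join C) = 40*400/(5) = 3200
    cost = 40 + 40*9 + 3200 = 3600
step 3: join A via hash
    card(P join A) = 3200*40/(5) = 25600
    cost = 3600 + 2*40*6 + 3200 = 7280
step 4: join E via nl
    card(P join E) = 25600*400/(4) = 2560000
    cost = 7280 + 25600*400 = 10247280
step 5: join D via nl
    card(P join D) = 2560000*60/(100) = 1536000
    cost = 10247280 + 2560000*60 = 163847280

163847280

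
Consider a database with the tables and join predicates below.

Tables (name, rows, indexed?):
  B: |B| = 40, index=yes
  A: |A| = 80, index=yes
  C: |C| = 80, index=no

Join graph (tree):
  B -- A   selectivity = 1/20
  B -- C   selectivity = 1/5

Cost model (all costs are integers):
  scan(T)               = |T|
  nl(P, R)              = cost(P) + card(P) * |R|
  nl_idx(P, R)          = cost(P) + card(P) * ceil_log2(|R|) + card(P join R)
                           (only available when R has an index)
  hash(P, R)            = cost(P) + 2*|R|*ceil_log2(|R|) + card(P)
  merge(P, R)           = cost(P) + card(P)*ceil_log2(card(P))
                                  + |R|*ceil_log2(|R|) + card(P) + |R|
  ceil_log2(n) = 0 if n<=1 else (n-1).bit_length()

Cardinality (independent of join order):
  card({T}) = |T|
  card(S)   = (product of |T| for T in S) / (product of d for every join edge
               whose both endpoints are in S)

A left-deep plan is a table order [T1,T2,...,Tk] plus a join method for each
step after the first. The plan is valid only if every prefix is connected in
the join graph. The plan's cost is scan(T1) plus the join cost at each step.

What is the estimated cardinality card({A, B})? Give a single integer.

Tables in S: A(80), B(40)
Edges inside S: B-A(d=20)
numerator = 80 * 40 = 3200
denominator = 20 = 20
card(S) = 3200 / 20 = 160

160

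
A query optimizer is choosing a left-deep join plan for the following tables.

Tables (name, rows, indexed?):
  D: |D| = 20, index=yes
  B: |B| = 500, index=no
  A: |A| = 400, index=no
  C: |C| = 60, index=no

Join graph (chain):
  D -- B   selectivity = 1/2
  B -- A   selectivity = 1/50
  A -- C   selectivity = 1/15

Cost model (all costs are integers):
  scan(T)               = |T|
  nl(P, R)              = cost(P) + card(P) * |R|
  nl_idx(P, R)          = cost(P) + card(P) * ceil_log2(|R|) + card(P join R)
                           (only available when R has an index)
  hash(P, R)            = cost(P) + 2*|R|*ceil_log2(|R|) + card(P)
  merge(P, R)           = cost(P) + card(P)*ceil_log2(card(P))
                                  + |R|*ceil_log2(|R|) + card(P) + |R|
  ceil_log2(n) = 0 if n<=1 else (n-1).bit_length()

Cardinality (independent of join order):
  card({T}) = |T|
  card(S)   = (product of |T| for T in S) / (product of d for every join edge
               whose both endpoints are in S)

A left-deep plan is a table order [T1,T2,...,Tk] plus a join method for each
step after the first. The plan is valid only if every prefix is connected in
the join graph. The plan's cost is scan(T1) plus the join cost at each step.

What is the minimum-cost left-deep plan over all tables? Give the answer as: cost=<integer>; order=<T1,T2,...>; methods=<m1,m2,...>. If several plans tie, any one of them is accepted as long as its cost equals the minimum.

cost=28320; order=A,C,B,D; methods=hash,hash,hash

Selinger DP (subsets sized 1..n):
  {D}: scan cost=20, card=20
  {B}: scan cost=500, card=500
  {A}: scan cost=400, card=400
  {C}: scan cost=60, card=60
  {BD}: card=5000; try (D,hash)→1200, (B,merge)→5140, (D,merge)→5620, (D,nl_idx)→8000, (B,hash)→9040, (B,nl)→10020 …(+1); best=1200 via (D,hash)
  {AB}: card=4000; try (A,hash)→8200, (B,merge)→9400, (A,merge)→9500, (B,hash)→9800, (B,nl)→200400, (A,nl)→200500; best=8200 via (A,hash)
  {AC}: card=1600; try (C,hash)→1520, (A,merge)→4480, (C,merge)→4820, (A,hash)→7320, (A,nl)→24060, (C,nl)→24400; best=1520 via (C,hash)
  {ABD}: card=40000; try (D,hash)→12400, (A,hash)→13400, (D,merge)→60320, (D,nl_idx)→68200, (A,merge)→75200, (D,nl)→88200 …(+1); best=12400 via (D,hash)
  {ABC}: card=16000; try (B,hash)→12120, (C,hash)→12920, (B,merge)→25720, (C,merge)→60620, (C,nl)→248200, (B,nl)→801520; best=12120 via (B,hash)
  {ABCD}: card=160000; try (D,hash)→28320, (C,hash)→53120, (D,nl_idx)→252120, (D,merge)→252240, (D,nl)→332120, (C,merge)→692820 …(+1); best=28320 via (D,hash)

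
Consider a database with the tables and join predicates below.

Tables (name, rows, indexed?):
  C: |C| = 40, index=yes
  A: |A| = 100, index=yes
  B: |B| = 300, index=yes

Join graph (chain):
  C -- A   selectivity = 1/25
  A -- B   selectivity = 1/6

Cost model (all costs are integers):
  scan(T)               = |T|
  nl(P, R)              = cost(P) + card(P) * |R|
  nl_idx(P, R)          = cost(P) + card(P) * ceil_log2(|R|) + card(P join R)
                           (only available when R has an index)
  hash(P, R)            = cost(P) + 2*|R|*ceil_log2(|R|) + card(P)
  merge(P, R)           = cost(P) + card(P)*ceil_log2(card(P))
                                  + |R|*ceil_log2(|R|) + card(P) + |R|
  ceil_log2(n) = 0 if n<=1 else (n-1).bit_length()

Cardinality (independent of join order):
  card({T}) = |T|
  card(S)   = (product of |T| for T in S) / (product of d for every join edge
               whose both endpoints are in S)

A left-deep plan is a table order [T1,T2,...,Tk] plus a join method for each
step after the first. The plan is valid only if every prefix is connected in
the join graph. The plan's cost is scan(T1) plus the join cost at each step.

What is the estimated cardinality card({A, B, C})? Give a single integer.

8000

Tables in S: A(100), B(300), C(40)
Edges inside S: C-A(d=25), A-B(d=6)
numerator = 100 * 300 * 40 = 1200000
denominator = 25 * 6 = 150
card(S) = 1200000 / 150 = 8000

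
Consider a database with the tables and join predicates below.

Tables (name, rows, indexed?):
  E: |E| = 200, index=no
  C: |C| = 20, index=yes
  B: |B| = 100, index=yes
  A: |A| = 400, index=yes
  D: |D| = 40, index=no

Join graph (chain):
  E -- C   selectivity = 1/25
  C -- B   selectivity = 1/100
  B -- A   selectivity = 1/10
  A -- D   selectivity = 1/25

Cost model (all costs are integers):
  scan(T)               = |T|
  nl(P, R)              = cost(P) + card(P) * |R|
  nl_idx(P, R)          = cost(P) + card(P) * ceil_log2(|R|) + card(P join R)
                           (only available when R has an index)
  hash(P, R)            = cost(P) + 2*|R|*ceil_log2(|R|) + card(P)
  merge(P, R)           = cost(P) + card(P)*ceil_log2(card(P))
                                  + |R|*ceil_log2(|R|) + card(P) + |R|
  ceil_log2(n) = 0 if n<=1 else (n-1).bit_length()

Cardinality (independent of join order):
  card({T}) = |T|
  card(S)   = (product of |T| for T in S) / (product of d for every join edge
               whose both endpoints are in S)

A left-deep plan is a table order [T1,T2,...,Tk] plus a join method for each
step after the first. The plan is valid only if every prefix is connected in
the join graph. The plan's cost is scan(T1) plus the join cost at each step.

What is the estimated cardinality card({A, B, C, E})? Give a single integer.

6400

Tables in S: A(400), B(100), C(20), E(200)
Edges inside S: E-C(d=25), C-B(d=100), B-A(d=10)
numerator = 400 * 100 * 20 * 200 = 160000000
denominator = 25 * 100 * 10 = 25000
card(S) = 160000000 / 25000 = 6400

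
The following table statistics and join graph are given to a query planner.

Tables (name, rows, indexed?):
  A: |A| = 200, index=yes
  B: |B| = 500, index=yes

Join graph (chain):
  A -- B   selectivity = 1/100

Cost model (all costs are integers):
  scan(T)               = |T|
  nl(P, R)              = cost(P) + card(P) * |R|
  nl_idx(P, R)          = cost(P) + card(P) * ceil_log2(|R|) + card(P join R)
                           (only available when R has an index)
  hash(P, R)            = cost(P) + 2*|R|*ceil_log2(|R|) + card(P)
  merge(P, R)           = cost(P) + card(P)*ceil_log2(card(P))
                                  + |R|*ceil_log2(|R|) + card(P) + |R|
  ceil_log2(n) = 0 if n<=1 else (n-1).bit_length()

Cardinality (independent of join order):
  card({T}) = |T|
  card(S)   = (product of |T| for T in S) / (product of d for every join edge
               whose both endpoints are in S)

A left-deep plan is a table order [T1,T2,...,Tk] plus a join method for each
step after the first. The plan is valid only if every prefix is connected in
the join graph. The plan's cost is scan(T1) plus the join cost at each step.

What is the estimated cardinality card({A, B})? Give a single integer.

Tables in S: A(200), B(500)
Edges inside S: A-B(d=100)
numerator = 200 * 500 = 100000
denominator = 100 = 100
card(S) = 100000 / 100 = 1000

1000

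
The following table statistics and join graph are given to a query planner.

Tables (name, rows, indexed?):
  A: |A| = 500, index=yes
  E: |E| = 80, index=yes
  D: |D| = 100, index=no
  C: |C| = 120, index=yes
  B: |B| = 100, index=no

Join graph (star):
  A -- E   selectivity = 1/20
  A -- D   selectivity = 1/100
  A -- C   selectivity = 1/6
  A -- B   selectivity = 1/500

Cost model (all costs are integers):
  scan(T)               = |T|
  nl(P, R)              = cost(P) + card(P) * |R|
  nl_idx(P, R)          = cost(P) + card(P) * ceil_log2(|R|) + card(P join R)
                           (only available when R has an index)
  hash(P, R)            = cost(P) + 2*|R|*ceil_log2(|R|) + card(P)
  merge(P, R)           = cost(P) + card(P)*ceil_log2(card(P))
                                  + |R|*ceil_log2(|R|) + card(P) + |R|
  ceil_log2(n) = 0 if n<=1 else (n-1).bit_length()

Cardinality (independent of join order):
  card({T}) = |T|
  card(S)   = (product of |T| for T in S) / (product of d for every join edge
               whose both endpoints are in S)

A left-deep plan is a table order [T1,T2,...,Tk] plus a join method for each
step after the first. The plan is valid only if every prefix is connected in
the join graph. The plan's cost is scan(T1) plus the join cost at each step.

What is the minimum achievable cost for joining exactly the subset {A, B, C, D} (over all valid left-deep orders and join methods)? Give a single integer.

Selinger DP over subsets of {A,B,C,D}:
  {A}: scan cost=500, card=500
  {D}: scan cost=100, card=100
  {C}: scan cost=120, card=120
  {B}: scan cost=100, card=100
  {AD}: card=500; try (A,nl_idx)→1500, (D,hash)→2400, (A,merge)→5900, (D,merge)→6300, (A,hash)→9200, (A,nl)→50100 …(+1); best=1500 via (A,nl_idx)
  {AC}: card=10000; try (C,hash)→2680, (A,merge)→6080, (C,merge)→6460, (A,hash)→9240, (A,nl_idx)→11200, (C,nl_idx)→14000 …(+2); best=2680 via (C,hash)
  {AB}: card=100; try (A,nl_idx)→1100, (B,hash)→2400, (A,merge)→5900, (B,merge)→6300, (A,hash)→9200, (A,nl)→50100 …(+1); best=1100 via (A,nl_idx)
  {ACD}: card=10000; try (C,hash)→3680, (C,merge)→7460, (D,hash)→14080, (C,nl_idx)→15000, (C,nl)→61500, (D,merge)→153480 …(+1); best=3680 via (C,hash)
  {ABD}: card=100; try (D,hash)→2600, (D,merge)→2700, (B,hash)→3400, (B,merge)→7300, (D,nl)→11100, (B,nl)→51500; best=2600 via (D,hash)
  {ABC}: card=2000; try (C,merge)→2860, (C,hash)→2880, (C,nl_idx)→3800, (C,nl)→13100, (B,hash)→14080, (B,merge)→153480 …(+1); best=2860 via (C,merge)
  {ABCD}: card=2000; try (C,merge)→4360, (C,hash)→4380, (C,nl_idx)→5300, (D,hash)→6260, (C,nl)→14600, (B,hash)→15080 …(+4); best=4360 via (C,merge)

4360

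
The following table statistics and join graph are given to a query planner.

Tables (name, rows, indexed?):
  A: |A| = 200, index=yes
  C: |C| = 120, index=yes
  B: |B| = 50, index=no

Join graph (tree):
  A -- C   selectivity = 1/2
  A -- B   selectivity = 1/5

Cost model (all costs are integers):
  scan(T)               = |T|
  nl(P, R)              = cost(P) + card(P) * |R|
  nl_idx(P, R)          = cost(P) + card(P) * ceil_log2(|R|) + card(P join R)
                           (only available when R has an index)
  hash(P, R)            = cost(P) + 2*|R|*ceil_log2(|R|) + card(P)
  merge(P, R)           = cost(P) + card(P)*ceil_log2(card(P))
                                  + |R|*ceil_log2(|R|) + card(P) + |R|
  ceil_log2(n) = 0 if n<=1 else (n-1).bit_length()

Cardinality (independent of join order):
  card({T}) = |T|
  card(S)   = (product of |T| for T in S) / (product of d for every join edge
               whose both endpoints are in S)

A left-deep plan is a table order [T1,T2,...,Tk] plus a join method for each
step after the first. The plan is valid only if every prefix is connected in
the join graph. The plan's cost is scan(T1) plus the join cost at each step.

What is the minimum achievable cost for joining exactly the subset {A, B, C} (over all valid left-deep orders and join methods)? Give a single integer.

Selinger DP over subsets of {A,B,C}:
  {A}: scan cost=200, card=200
  {C}: scan cost=120, card=120
  {B}: scan cost=50, card=50
  {AC}: card=12000; try (C,hash)→2080, (A,merge)→2880, (C,merge)→2960, (A,hash)→3440, (A,nl_idx)→13080, (C,nl_idx)→13600 …(+2); best=2080 via (C,hash)
  {AB}: card=2000; try (B,hash)→1000, (A,merge)→2200, (B,merge)→2350, (A,nl_idx)→2450, (A,hash)→3300, (A,nl)→10050 …(+1); best=1000 via (B,hash)
  {ABC}: card=120000; try (C,hash)→4680, (B,hash)→14680, (C,merge)→25960, (C,nl_idx)→135000, (B,merge)→182430, (C,nl)→241000 …(+1); best=4680 via (C,hash)

4680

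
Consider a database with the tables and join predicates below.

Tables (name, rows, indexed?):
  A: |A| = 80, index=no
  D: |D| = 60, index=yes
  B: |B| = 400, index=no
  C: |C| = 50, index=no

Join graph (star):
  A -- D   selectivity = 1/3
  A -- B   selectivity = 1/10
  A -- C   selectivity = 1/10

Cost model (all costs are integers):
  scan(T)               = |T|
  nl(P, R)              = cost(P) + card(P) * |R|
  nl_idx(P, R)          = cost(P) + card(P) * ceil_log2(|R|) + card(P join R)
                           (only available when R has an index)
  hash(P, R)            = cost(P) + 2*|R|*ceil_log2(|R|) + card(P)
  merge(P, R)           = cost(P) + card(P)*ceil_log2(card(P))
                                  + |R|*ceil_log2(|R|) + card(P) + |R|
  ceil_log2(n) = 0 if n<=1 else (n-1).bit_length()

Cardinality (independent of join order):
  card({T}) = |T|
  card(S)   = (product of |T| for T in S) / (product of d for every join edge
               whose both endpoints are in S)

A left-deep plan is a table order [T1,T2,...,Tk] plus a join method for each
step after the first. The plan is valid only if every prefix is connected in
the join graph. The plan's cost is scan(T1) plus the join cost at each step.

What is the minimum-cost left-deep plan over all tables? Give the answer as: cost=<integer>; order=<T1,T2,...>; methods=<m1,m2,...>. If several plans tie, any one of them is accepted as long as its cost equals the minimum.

Selinger DP (subsets sized 1..n):
  {A}: scan cost=80, card=80
  {D}: scan cost=60, card=60
  {B}: scan cost=400, card=400
  {C}: scan cost=50, card=50
  {AD}: card=1600; try (D,hash)→880, (A,merge)→1120, (D,merge)→1140, (A,hash)→1240, (D,nl_idx)→2160, (A,nl)→4860 …(+1); best=880 via (D,hash)
  {AB}: card=3200; try (A,hash)→1920, (B,merge)→4720, (A,merge)→5040, (B,hash)→7360, (B,nl)→32080, (A,nl)→32400; best=1920 via (A,hash)
  {AC}: card=400; try (C,hash)→760, (A,merge)→1040, (C,merge)→1070, (A,hash)→1220, (A,nl)→4050, (C,nl)→4080; best=760 via (C,hash)
  {ABD}: card=64000; try (D,hash)→5840, (B,hash)→9680, (B,merge)→24080, (D,merge)→43940, (D,nl_idx)→85120, (D,nl)→193920 …(+1); best=5840 via (D,hash)
  {ACD}: card=8000; try (D,hash)→1880, (C,hash)→3080, (D,merge)→5180, (D,nl_idx)→11160, (C,merge)→20430, (D,nl)→24760 …(+1); best=1880 via (D,hash)
  {ABC}: card=16000; try (C,hash)→5720, (B,hash)→8360, (B,merge)→8760, (C,merge)→43870, (B,nl)→160760, (C,nl)→161920; best=5720 via (C,hash)
  {ABCD}: card=320000; try (B,hash)→17080, (D,hash)→22440, (C,hash)→70440, (B,merge)→117880, (D,merge)→246140, (D,nl_idx)→421720 …(+4); best=17080 via (B,hash)

cost=17080; order=A,C,D,B; methods=hash,hash,hash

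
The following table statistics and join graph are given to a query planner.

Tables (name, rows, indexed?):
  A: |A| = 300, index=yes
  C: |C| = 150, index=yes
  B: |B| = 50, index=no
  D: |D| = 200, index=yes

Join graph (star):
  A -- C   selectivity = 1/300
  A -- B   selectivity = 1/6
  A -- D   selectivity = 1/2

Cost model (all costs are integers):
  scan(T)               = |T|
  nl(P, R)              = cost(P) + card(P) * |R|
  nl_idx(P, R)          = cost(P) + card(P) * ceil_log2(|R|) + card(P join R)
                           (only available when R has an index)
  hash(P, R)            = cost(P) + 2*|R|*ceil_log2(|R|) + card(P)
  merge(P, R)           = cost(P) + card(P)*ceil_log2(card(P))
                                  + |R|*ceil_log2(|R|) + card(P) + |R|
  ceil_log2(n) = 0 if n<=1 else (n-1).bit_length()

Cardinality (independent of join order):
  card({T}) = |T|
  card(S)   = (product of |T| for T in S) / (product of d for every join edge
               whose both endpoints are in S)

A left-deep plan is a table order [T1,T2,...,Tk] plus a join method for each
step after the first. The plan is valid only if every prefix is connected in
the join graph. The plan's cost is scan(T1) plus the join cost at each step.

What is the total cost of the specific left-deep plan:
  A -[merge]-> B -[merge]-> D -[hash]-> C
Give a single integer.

step 1: scan A: cost=300, card=300
step 2: join B via merge
    card(P join B) = 300*50/(6) = 2500
    cost = 300 + 300*9 + 50*6 + 300 + 50 = 3650
step 3: join D via merge
    card(P join D) = 2500*200/(2) = 250000
    cost = 3650 + 2500*12 + 200*8 + 2500 + 200 = 37950
step 4: join C via hash
    card(P join C) = 250000*150/(300) = 125000
    cost = 37950 + 2*150*8 + 250000 = 290350

290350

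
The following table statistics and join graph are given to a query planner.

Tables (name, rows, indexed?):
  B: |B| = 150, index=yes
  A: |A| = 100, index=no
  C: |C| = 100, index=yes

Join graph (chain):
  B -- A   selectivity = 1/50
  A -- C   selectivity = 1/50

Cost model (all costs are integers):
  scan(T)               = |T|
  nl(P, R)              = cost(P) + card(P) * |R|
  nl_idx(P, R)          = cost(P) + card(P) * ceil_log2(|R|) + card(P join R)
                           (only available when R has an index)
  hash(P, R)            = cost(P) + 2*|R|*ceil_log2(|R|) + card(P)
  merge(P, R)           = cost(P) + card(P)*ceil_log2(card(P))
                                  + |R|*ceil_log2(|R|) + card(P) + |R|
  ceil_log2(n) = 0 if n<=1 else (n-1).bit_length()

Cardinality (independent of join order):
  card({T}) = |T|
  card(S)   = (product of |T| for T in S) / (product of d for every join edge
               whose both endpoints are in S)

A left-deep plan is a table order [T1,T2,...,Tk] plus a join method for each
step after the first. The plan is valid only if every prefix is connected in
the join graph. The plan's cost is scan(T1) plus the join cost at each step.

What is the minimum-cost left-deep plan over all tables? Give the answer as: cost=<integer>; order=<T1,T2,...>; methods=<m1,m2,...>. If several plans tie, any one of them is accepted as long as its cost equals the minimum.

Selinger DP (subsets sized 1..n):
  {B}: scan cost=150, card=150
  {A}: scan cost=100, card=100
  {C}: scan cost=100, card=100
  {AB}: card=300; try (B,nl_idx)→1200, (A,hash)→1700, (B,merge)→2250, (A,merge)→2300, (B,hash)→2600, (B,nl)→15100 …(+1); best=1200 via (B,nl_idx)
  {AC}: card=200; try (C,nl_idx)→1000, (C,hash)→1600, (A,hash)→1600, (C,merge)→1700, (A,merge)→1700, (C,nl)→10100 …(+1); best=1000 via (C,nl_idx)
  {ABC}: card=600; try (C,hash)→2900, (B,nl_idx)→3200, (B,hash)→3600, (C,nl_idx)→3900, (B,merge)→4150, (C,merge)→5000 …(+2); best=2900 via (C,hash)

cost=2900; order=A,B,C; methods=nl_idx,hash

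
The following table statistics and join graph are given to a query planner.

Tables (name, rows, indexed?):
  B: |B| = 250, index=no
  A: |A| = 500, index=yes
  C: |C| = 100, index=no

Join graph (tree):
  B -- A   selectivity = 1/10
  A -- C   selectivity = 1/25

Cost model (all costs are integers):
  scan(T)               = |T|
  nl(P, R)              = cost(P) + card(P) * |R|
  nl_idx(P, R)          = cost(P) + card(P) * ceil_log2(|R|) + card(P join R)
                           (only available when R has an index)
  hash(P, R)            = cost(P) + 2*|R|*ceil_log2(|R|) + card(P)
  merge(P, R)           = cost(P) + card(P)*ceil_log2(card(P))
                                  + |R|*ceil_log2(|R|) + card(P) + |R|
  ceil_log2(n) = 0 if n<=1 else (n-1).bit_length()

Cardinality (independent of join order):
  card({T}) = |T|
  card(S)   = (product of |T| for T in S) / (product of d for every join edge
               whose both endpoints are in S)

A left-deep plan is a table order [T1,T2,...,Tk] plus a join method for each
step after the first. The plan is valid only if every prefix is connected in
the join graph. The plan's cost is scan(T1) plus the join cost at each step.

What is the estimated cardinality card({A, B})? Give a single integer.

Tables in S: A(500), B(250)
Edges inside S: B-A(d=10)
numerator = 500 * 250 = 125000
denominator = 10 = 10
card(S) = 125000 / 10 = 12500

12500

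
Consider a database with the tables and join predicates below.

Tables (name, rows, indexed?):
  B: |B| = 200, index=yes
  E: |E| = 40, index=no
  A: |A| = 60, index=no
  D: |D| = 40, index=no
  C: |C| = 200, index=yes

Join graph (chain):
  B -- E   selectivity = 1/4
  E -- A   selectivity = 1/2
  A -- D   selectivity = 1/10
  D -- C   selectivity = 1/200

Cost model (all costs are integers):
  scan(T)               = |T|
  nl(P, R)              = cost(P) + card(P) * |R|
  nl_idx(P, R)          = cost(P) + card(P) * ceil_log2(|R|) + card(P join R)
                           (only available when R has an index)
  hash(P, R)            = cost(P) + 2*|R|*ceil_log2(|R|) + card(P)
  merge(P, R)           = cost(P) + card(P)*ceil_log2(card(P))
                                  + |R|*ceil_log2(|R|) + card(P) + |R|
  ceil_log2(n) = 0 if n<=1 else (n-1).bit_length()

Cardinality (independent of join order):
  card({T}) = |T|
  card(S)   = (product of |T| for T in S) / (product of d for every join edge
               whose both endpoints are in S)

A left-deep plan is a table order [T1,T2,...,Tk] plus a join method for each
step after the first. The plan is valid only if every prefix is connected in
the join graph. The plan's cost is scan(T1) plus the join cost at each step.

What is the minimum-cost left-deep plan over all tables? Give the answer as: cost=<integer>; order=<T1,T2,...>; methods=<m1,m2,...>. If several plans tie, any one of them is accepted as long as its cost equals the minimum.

cost=9820; order=D,C,A,E,B; methods=nl_idx,merge,hash,hash

Selinger DP (subsets sized 1..n):
  {B}: scan cost=200, card=200
  {E}: scan cost=40, card=40
  {A}: scan cost=60, card=60
  {D}: scan cost=40, card=40
  {C}: scan cost=200, card=200
  {BE}: card=2000; try (E,hash)→880, (B,merge)→2120, (E,merge)→2280, (B,nl_idx)→2360, (B,hash)→3280, (B,nl)→8040 …(+1); best=880 via (E,hash)
  {AE}: card=1200; try (E,hash)→600, (A,merge)→740, (E,merge)→760, (A,hash)→800, (A,nl)→2440, (E,nl)→2460; best=600 via (E,hash)
  {AD}: card=240; try (D,hash)→600, (A,merge)→740, (D,merge)→760, (A,hash)→800, (A,nl)→2440, (D,nl)→2460; best=600 via (D,hash)
  {CD}: card=40; try (C,nl_idx)→400, (D,hash)→880, (C,merge)→2120, (D,merge)→2280, (C,hash)→3280, (C,nl)→8040 …(+1); best=400 via (C,nl_idx)
  {ABE}: card=60000; try (A,hash)→3600, (B,hash)→5000, (B,merge)→16800, (A,merge)→25300, (B,nl_idx)→70200, (A,nl)→120880 …(+1); best=3600 via (A,hash)
  {ADE}: card=4800; try (E,hash)→1320, (D,hash)→2280, (E,merge)→3040, (E,nl)→10200, (D,merge)→15280, (D,nl)→48600; best=1320 via (E,hash)
  {ACD}: card=240; try (A,merge)→1100, (A,hash)→1160, (C,nl_idx)→2760, (A,nl)→2800, (C,hash)→4040, (C,merge)→4560 …(+1); best=1100 via (A,merge)
  {ABDE}: card=240000; try (B,hash)→9320, (D,hash)→64080, (B,merge)→70320, (B,nl_idx)→279720, (B,nl)→961320, (D,merge)→1023880 …(+1); best=9320 via (B,hash)
  {ACDE}: card=4800; try (E,hash)→1820, (E,merge)→3540, (C,hash)→9320, (E,nl)→10700, (C,nl_idx)→44520, (C,merge)→70320 …(+1); best=1820 via (E,hash)
  {ABCDE}: card=240000; try (B,hash)→9820, (B,merge)→70820, (C,hash)→252520, (B,nl_idx)→280220, (B,nl)→961820, (C,nl_idx)→2169320 …(+2); best=9820 via (B,hash)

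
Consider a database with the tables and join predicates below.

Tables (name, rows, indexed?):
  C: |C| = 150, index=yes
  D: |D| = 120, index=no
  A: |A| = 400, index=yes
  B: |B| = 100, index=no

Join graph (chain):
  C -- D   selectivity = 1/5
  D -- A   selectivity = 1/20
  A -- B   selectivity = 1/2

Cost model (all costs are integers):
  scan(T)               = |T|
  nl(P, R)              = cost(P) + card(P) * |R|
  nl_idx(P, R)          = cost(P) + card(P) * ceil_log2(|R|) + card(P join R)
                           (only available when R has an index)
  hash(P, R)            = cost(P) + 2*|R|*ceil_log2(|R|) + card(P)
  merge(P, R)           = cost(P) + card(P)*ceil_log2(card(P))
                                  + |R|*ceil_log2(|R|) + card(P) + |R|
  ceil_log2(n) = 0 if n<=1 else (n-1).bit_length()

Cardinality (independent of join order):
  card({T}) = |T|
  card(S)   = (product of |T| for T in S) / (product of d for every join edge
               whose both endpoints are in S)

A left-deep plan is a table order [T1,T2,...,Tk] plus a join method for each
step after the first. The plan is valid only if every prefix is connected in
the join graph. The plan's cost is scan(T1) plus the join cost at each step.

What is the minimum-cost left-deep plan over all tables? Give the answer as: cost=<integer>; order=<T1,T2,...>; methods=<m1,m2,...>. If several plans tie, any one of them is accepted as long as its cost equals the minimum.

cost=80680; order=A,D,C,B; methods=hash,hash,hash

Selinger DP (subsets sized 1..n):
  {C}: scan cost=150, card=150
  {D}: scan cost=120, card=120
  {A}: scan cost=400, card=400
  {B}: scan cost=100, card=100
  {CD}: card=3600; try (D,hash)→1980, (C,merge)→2430, (D,merge)→2460, (C,hash)→2640, (C,nl_idx)→4680, (C,nl)→18120 …(+1); best=1980 via (D,hash)
  {AD}: card=2400; try (D,hash)→2480, (A,nl_idx)→3600, (A,merge)→5080, (D,merge)→5360, (A,hash)→7440, (A,nl)→48120 …(+1); best=2480 via (D,hash)
  {AB}: card=20000; try (B,hash)→2200, (A,merge)→4900, (B,merge)→5200, (A,hash)→7400, (A,nl_idx)→21000, (A,nl)→40100 …(+1); best=2200 via (B,hash)
  {ACD}: card=72000; try (C,hash)→7280, (A,hash)→12780, (C,merge)→35030, (A,merge)→52780, (C,nl_idx)→93680, (A,nl_idx)→106380 …(+2); best=7280 via (C,hash)
  {ABD}: card=120000; try (B,hash)→6280, (D,hash)→23880, (B,merge)→34480, (B,nl)→242480, (D,merge)→323160, (D,nl)→2402200; best=6280 via (B,hash)
  {ABCD}: card=3600000; try (B,hash)→80680, (C,hash)→128680, (B,merge)→1304080, (C,merge)→2167630, (C,nl_idx)→4566280, (B,nl)→7207280 …(+1); best=80680 via (B,hash)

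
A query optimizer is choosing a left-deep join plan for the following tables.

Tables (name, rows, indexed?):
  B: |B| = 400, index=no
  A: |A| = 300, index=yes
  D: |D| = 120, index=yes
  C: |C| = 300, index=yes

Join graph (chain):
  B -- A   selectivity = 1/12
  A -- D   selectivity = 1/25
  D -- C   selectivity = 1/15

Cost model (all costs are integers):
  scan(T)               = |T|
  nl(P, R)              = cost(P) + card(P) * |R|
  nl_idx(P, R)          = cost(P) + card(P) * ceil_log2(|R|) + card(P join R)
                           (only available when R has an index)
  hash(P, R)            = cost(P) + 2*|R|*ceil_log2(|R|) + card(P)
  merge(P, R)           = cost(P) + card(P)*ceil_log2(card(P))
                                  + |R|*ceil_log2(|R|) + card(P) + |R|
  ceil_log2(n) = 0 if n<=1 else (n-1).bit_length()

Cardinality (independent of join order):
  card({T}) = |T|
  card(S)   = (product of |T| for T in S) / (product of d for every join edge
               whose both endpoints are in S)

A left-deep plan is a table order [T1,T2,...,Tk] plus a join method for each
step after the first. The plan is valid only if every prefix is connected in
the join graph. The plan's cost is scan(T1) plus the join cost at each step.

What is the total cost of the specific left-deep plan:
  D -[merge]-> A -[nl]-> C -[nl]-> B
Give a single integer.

11956080

step 1: scan D: cost=120, card=120
step 2: join A via merge
    card(P join A) = 120*300/(25) = 1440
    cost = 120 + 120*7 + 300*9 + 120 + 300 = 4080
step 3: join C via nl
    card(P join C) = 1440*300/(15) = 28800
    cost = 4080 + 1440*300 = 436080
step 4: join B via nl
    card(P join B) = 28800*400/(12) = 960000
    cost = 436080 + 28800*400 = 11956080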